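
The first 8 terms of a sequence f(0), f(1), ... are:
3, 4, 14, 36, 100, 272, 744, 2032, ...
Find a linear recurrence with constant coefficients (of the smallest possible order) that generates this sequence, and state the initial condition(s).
Look for the lowest-order linear relation among consecutive terms.
Observation: f(n) - 2·f(n-1) - (2)·f(n-2) = 0 holds for the shown terms, and no order-1 relation f(n) = α·f(n-1) + β fits.
Check at n=3: 2·14 + (2)·4 = 36. ✓

f(n) = 2f(n-1) + 2f(n-2), f(0) = 3, f(1) = 4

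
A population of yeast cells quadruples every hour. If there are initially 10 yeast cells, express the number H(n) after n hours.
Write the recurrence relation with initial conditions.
Each hour multiplies the count by 4, so the count after n hours depends only on the count after n-1 hours: H(n) = 4 × H(n-1). The starting count gives H(0) = 10.
Unrolling n times gives the closed form H(n) = 10 × 4ⁿ.

H(n) = 4 × H(n-1), H(0) = 10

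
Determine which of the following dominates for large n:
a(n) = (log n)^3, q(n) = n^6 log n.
Comparing growth rates:
Growth-rate hierarchy: log n ≺ any polynomial ≺ any exponential cⁿ (c>1) ≺ n! ≺ nⁿ.
polynomial degree 6 (with log factor) dominates polylogarithmic (log n)^3 asymptotically.

q(n) grows faster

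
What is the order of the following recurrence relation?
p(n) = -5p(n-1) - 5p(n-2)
The order is the largest lag k for which p(n-k) appears. Here the deepest term is p(n-2), so the order is 2.

Order 2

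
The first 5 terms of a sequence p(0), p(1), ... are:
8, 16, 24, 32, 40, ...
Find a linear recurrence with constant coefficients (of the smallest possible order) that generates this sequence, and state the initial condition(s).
Look for the lowest-order linear relation among consecutive terms.
Observation: consecutive differences are constant (= 8).
Check at n=2: 1·16 + 8 = 24. ✓

p(n) = p(n-1) + 8, p(0) = 8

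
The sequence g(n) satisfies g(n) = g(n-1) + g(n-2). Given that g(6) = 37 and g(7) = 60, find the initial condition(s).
Work backwards using g(k) = g(k+2) - g(k+1):
g(5) = g(7) - g(6) = 60 - 37 = 23
g(4) = g(6) - g(5) = 37 - 23 = 14
g(3) = g(5) - g(4) = 23 - 14 = 9
g(2) = g(4) - g(3) = 14 - 9 = 5
g(1) = g(3) - g(2) = 9 - 5 = 4
g(0) = g(2) - g(1) = 5 - 4 = 1

g(0) = 1, g(1) = 4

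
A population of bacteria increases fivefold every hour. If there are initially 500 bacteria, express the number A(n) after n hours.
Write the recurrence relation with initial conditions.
Each hour multiplies the count by 5, so the count after n hours depends only on the count after n-1 hours: A(n) = 5 × A(n-1). The starting count gives A(0) = 500.
Unrolling n times gives the closed form A(n) = 500 × 5ⁿ.

A(n) = 5 × A(n-1), A(0) = 500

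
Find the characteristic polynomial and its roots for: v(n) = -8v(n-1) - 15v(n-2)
Substitute v(n) = rⁿ and divide through by rⁿ⁻²: r² + 8r + 15 = 0
Factor: (r + 5)(r + 3) = 0, so r = -5, -3.
General solution: v(n) = A·(-5)ⁿ + B·(-3)ⁿ

Characteristic: r² + 8r + 15 = 0, Roots: r = -5, -3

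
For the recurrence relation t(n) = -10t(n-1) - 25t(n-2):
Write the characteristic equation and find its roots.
Substitute t(n) = rⁿ and divide through by rⁿ⁻²: r² + 10r + 25 = 0
Factor: (r + 5)² = 0, so r = -5 (double root).
General solution: t(n) = (A + Bn)·(-5)ⁿ

Characteristic: r² + 10r + 25 = 0, Roots: r = -5 (double root)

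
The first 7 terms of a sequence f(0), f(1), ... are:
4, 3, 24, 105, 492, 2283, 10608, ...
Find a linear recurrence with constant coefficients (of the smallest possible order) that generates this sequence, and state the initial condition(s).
Look for the lowest-order linear relation among consecutive terms.
Observation: f(n) - 4·f(n-1) - (3)·f(n-2) = 0 holds for the shown terms, and no order-1 relation f(n) = α·f(n-1) + β fits.
Check at n=3: 4·24 + (3)·3 = 105. ✓

f(n) = 4f(n-1) + 3f(n-2), f(0) = 4, f(1) = 3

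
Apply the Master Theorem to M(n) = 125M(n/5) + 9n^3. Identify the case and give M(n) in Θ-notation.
Master Theorem template: M(n) = a·M(n/b) + f(n).
Here: a=125, b=5, f(n)=9n^3
Compute log_b(a) = log_5(125) = 3.
f(n) = 9n^3 = Θ(n^3). Case 2: M(n) = Θ(n^3 log n).

Case 2: M(n) = Θ(n^3 log n)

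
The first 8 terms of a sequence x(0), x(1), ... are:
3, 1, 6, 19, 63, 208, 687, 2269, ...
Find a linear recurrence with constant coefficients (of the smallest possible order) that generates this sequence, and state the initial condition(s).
Look for the lowest-order linear relation among consecutive terms.
Observation: x(n) - 3·x(n-1) - (1)·x(n-2) = 0 holds for the shown terms, and no order-1 relation x(n) = α·x(n-1) + β fits.
Check at n=3: 3·6 + (1)·1 = 19. ✓

x(n) = 3x(n-1) + x(n-2), x(0) = 3, x(1) = 1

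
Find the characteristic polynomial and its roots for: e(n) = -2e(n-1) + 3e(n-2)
Substitute e(n) = rⁿ and divide through by rⁿ⁻²: r² + 2r - 3 = 0
Factor: (r + 3)(r - 1) = 0, so r = -3, 1.
General solution: e(n) = A·(-3)ⁿ + B·1ⁿ

Characteristic: r² + 2r - 3 = 0, Roots: r = -3, 1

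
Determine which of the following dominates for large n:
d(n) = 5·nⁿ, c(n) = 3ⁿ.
Comparing growth rates:
Growth-rate hierarchy: log n ≺ any polynomial ≺ any exponential cⁿ (c>1) ≺ n! ≺ nⁿ.
super-exponential nⁿ dominates exponential base 3 asymptotically.

d(n) grows faster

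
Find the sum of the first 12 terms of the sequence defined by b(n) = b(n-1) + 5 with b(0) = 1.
Computing the sequence terms: 1, 6, 11, 16, 21, 26, 31, 36, 41, 46, 51, 56
Adding these values together:

342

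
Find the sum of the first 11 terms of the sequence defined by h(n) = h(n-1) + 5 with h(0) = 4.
Computing the sequence terms: 4, 9, 14, 19, 24, 29, 34, 39, 44, 49, 54
Adding these values together:

319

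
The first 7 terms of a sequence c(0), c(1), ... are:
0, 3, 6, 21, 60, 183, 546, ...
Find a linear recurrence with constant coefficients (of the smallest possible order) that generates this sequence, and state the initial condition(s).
Look for the lowest-order linear relation among consecutive terms.
Observation: c(n) - 2·c(n-1) - (3)·c(n-2) = 0 holds for the shown terms, and no order-1 relation c(n) = α·c(n-1) + β fits.
Check at n=3: 2·6 + (3)·3 = 21. ✓

c(n) = 2c(n-1) + 3c(n-2), c(0) = 0, c(1) = 3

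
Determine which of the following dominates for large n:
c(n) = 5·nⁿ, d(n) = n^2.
Comparing growth rates:
Growth-rate hierarchy: log n ≺ any polynomial ≺ any exponential cⁿ (c>1) ≺ n! ≺ nⁿ.
super-exponential nⁿ dominates polynomial degree 2 asymptotically.

c(n) grows faster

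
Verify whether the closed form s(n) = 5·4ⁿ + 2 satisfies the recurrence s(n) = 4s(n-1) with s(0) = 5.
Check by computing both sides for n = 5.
From the recurrence with s(0) = 5:
  s(0) = 5, s(1) = 20, s(2) = 80, s(3) = 320, s(4) = 1280, s(5) = 5120
  so the recurrence gives s(5) = 5120.
From the proposed closed form s(n) = 5·4ⁿ + 2:
  s(5) = 5122.
The recurrence gives 5120 but the closed form gives 5122, so the closed form does not satisfy the recurrence.

No, the closed form is incorrect.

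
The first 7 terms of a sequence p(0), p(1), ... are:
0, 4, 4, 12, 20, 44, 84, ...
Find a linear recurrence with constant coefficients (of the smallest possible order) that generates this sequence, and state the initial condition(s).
Look for the lowest-order linear relation among consecutive terms.
Observation: p(n) - 1·p(n-1) - (2)·p(n-2) = 0 holds for the shown terms, and no order-1 relation p(n) = α·p(n-1) + β fits.
Check at n=3: 1·4 + (2)·4 = 12. ✓

p(n) = p(n-1) + 2p(n-2), p(0) = 0, p(1) = 4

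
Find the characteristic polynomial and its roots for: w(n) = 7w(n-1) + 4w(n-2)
Substitute w(n) = rⁿ and divide through by rⁿ⁻²: r² - 7r - 4 = 0
Discriminant: 7² + 4·4 = 65, not a perfect square, so by the quadratic formula r = (7 ± √65)/2.
General solution: w(n) = A·r₁ⁿ + B·r₂ⁿ where r₁,r₂ = (7 ± √65)/2

Characteristic: r² - 7r - 4 = 0, Roots: r = (7 ± √65)/2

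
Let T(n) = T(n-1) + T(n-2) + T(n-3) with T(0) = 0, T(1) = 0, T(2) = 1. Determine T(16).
Computing the sequence terms:
0, 0, 1, 1, 2, 4, 7, 13, 24, 44, 81, 149, 274, 504, 927, 1705, 3136

3136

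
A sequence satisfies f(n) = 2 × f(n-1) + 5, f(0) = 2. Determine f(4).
Computing step by step:
f(0) = 2
f(1) = 2 × 2 + 5 = 9
f(2) = 2 × 9 + 5 = 23
f(3) = 2 × 23 + 5 = 51
f(4) = 2 × 51 + 5 = 107

107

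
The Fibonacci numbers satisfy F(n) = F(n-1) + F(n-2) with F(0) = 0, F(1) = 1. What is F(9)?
Computing the sequence terms:
0, 1, 1, 2, 3, 5, 8, 13, 21, 34

34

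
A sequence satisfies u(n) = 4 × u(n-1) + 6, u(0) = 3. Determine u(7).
Computing step by step:
u(0) = 3
u(1) = 4 × 3 + 6 = 18
u(2) = 4 × 18 + 6 = 78
u(3) = 4 × 78 + 6 = 318
u(4) = 4 × 318 + 6 = 1278
u(5) = 4 × 1278 + 6 = 5118
u(6) = 4 × 5118 + 6 = 20478
u(7) = 4 × 20478 + 6 = 81918

81918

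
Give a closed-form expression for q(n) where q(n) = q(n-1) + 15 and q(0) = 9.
Recurrence: q(n) = q(n-1) + 15, initial: q(0) = 9.
Each step adds 15, so q(n) = q(0) + 15n = 15n + 9.

q(n) = 15n + 9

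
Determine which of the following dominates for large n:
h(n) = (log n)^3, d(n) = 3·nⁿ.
Comparing growth rates:
Growth-rate hierarchy: log n ≺ any polynomial ≺ any exponential cⁿ (c>1) ≺ n! ≺ nⁿ.
super-exponential nⁿ dominates polylogarithmic (log n)^3 asymptotically.

d(n) grows faster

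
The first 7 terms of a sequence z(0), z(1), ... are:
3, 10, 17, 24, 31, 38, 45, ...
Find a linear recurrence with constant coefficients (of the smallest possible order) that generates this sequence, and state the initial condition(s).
Look for the lowest-order linear relation among consecutive terms.
Observation: consecutive differences are constant (= 7).
Check at n=2: 1·10 + 7 = 17. ✓

z(n) = z(n-1) + 7, z(0) = 3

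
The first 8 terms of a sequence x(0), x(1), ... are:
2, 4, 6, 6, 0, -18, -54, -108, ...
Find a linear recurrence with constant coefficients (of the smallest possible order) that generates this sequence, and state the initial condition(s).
Look for the lowest-order linear relation among consecutive terms.
Observation: x(n) - 3·x(n-1) - (-3)·x(n-2) = 0 holds for the shown terms, and no order-1 relation x(n) = α·x(n-1) + β fits.
Check at n=3: 3·6 + (-3)·4 = 6. ✓

x(n) = 3x(n-1) - 3x(n-2), x(0) = 2, x(1) = 4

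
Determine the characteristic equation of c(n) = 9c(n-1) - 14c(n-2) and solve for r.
Substitute c(n) = rⁿ and divide through by rⁿ⁻²: r² - 9r + 14 = 0
Factor: (r - 7)(r - 2) = 0, so r = 7, 2.
General solution: c(n) = A·7ⁿ + B·2ⁿ

Characteristic: r² - 9r + 14 = 0, Roots: r = 7, 2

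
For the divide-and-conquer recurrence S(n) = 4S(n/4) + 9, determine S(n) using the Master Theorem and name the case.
Master Theorem template: S(n) = a·S(n/b) + f(n).
Here: a=4, b=4, f(n)=9
Compute log_b(a) = log_4(4) = 1.
f(n) = 9 = O(n^(1-ε)) with ε = 1. Case 1: S(n) = Θ(n^log_b(a)) = Θ(n).

Case 1: S(n) = Θ(n)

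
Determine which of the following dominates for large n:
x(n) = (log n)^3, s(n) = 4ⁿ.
Comparing growth rates:
Growth-rate hierarchy: log n ≺ any polynomial ≺ any exponential cⁿ (c>1) ≺ n! ≺ nⁿ.
exponential base 4 dominates polylogarithmic (log n)^3 asymptotically.

s(n) grows faster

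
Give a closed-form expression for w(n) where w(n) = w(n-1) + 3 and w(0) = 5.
Recurrence: w(n) = w(n-1) + 3, initial: w(0) = 5.
Each step adds 3, so w(n) = w(0) + 3n = 3n + 5.

w(n) = 3n + 5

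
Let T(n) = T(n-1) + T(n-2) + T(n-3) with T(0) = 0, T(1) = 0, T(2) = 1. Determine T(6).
Computing the sequence terms:
0, 0, 1, 1, 2, 4, 7

7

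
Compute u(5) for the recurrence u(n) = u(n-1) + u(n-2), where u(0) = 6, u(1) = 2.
Computing the sequence terms:
6, 2, 8, 10, 18, 28

28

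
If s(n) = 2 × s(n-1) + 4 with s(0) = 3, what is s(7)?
Computing step by step:
s(0) = 3
s(1) = 2 × 3 + 4 = 10
s(2) = 2 × 10 + 4 = 24
s(3) = 2 × 24 + 4 = 52
s(4) = 2 × 52 + 4 = 108
s(5) = 2 × 108 + 4 = 220
s(6) = 2 × 220 + 4 = 444
s(7) = 2 × 444 + 4 = 892

892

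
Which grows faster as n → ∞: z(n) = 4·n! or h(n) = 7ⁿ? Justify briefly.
Comparing growth rates:
Growth-rate hierarchy: log n ≺ any polynomial ≺ any exponential cⁿ (c>1) ≺ n! ≺ nⁿ.
factorial dominates exponential base 7 asymptotically.

z(n) grows faster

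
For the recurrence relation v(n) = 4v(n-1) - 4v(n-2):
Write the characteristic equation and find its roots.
Substitute v(n) = rⁿ and divide through by rⁿ⁻²: r² - 4r + 4 = 0
Factor: (r - 2)² = 0, so r = 2 (double root).
General solution: v(n) = (A + Bn)·2ⁿ

Characteristic: r² - 4r + 4 = 0, Roots: r = 2 (double root)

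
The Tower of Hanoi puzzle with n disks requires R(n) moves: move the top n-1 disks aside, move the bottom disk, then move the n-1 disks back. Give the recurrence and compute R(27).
Moving n disks = move the top n-1 disks aside (R(n-1) moves) + move the largest disk (1 move) + move the n-1 disks back on top (R(n-1) moves), so R(n) = 2R(n-1) + 1, with R(1) = 1 (a single disk takes one move).
First terms: 1, 3, 7, 15, 31, 63, … — each is one less than a power of 2. Indeed R(n) + 1 = 2(R(n-1) + 1) with R(1) + 1 = 2, so R(n) + 1 = 2ⁿ and R(n) = 2ⁿ - 1.
Hence R(27) = 2^27 - 1 = 134217728 - 1 = 134217727.

R(n) = 2R(n-1) + 1, R(1) = 1; R(27) = 134217727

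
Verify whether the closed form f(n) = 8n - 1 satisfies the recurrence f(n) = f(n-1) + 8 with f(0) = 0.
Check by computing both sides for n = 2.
From the recurrence with f(0) = 0:
  f(0) = 0, f(1) = 8, f(2) = 16
  so the recurrence gives f(2) = 16.
From the proposed closed form f(n) = 8n - 1:
  f(2) = 15.
The recurrence gives 16 but the closed form gives 15, so the closed form does not satisfy the recurrence.

No, the closed form is incorrect.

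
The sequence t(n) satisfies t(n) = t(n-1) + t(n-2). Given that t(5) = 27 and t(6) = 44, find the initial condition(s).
Work backwards using t(k) = t(k+2) - t(k+1):
t(4) = t(6) - t(5) = 44 - 27 = 17
t(3) = t(5) - t(4) = 27 - 17 = 10
t(2) = t(4) - t(3) = 17 - 10 = 7
t(1) = t(3) - t(2) = 10 - 7 = 3
t(0) = t(2) - t(1) = 7 - 3 = 4

t(0) = 4, t(1) = 3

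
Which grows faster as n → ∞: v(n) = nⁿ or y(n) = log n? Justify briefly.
Comparing growth rates:
Growth-rate hierarchy: log n ≺ any polynomial ≺ any exponential cⁿ (c>1) ≺ n! ≺ nⁿ.
super-exponential nⁿ dominates logarithmic asymptotically.

v(n) grows faster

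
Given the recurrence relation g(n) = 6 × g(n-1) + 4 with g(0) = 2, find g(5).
Computing step by step:
g(0) = 2
g(1) = 6 × 2 + 4 = 16
g(2) = 6 × 16 + 4 = 100
g(3) = 6 × 100 + 4 = 604
g(4) = 6 × 604 + 4 = 3628
g(5) = 6 × 3628 + 4 = 21772

21772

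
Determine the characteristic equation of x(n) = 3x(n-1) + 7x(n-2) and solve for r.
Substitute x(n) = rⁿ and divide through by rⁿ⁻²: r² - 3r - 7 = 0
Discriminant: 3² + 4·7 = 37, not a perfect square, so by the quadratic formula r = (3 ± √37)/2.
General solution: x(n) = A·r₁ⁿ + B·r₂ⁿ where r₁,r₂ = (3 ± √37)/2

Characteristic: r² - 3r - 7 = 0, Roots: r = (3 ± √37)/2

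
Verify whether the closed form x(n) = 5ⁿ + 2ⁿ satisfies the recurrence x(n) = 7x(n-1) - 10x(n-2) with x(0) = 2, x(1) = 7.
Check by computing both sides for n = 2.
From the recurrence with x(0) = 2, x(1) = 7:
  x(0) = 2, x(1) = 7, x(2) = 29
  so the recurrence gives x(2) = 29.
From the proposed closed form x(n) = 5ⁿ + 2ⁿ:
  x(2) = 29.
Both sides give 29 at n = 2, and the initial condition(s) match, so the closed form is consistent.

Yes, the closed form is correct.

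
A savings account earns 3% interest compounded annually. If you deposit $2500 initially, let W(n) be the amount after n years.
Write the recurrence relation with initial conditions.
Each year the balance grows by 3%, i.e. is multiplied by 1 + 3/100 = 1.03, so W(n) = 1.03 × W(n-1). The initial deposit gives W(0) = 2500.
Unrolling gives the closed form W(n) = 2500 × (1.03)ⁿ.

W(n) = 1.03 × W(n-1), W(0) = 2500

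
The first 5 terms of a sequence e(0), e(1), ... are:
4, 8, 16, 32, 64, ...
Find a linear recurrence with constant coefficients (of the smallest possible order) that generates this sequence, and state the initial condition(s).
Look for the lowest-order linear relation among consecutive terms.
Observation: each term is 2× the previous.
Check at n=2: 2·8 = 16. ✓

e(n) = 2 × e(n-1), e(0) = 4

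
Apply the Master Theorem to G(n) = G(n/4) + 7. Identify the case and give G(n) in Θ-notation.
Master Theorem template: G(n) = a·G(n/b) + f(n).
Here: a=1, b=4, f(n)=7
Compute log_b(a) = log_4(1) = 0.
f(n) = 7 = Θ(1). Case 2: G(n) = Θ(log n).

Case 2: G(n) = Θ(log n)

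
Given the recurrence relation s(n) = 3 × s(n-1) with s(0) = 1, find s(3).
Computing step by step:
s(0) = 1
s(1) = 3 × 1 = 3
s(2) = 3 × 3 = 9
s(3) = 3 × 9 = 27

27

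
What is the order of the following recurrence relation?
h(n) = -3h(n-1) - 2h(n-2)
The order is the largest lag k for which h(n-k) appears. Here the deepest term is h(n-2), so the order is 2.

Order 2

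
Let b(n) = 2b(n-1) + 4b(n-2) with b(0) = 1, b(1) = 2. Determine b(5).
Computing the sequence terms:
1, 2, 8, 24, 80, 256

256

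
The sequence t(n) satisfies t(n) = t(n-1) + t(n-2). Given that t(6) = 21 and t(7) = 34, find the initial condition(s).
Work backwards using t(k) = t(k+2) - t(k+1):
t(5) = t(7) - t(6) = 34 - 21 = 13
t(4) = t(6) - t(5) = 21 - 13 = 8
t(3) = t(5) - t(4) = 13 - 8 = 5
t(2) = t(4) - t(3) = 8 - 5 = 3
t(1) = t(3) - t(2) = 5 - 3 = 2
t(0) = t(2) - t(1) = 3 - 2 = 1

t(0) = 1, t(1) = 2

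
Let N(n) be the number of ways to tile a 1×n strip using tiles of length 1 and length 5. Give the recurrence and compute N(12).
Condition on the last tile: it has length 1 (leaving a 1×(n-1) strip) or length 5 (leaving a 1×(n-5) strip), so N(n) = N(n-1) + N(n-5) (order-5 linear recurrence).
For 0 ≤ i < 5 only unit tiles fit, so N(i) = 1.
Iterating the recurrence: N(5) = 2, N(6) = 3, N(7) = 4, N(8) = 5, N(9) = 6, N(10) = 8, N(11) = 11, N(12) = 15.

N(n) = N(n-1) + N(n-5), with N(i) = 1 for 0 ≤ i < 5; N(12) = 15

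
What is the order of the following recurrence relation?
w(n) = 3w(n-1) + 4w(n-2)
The order is the largest lag k for which w(n-k) appears. Here the deepest term is w(n-2), so the order is 2.

Order 2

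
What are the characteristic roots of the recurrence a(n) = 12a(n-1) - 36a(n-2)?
Substitute a(n) = rⁿ and divide through by rⁿ⁻²: r² - 12r + 36 = 0
Factor: (r - 6)² = 0, so r = 6 (double root).
General solution: a(n) = (A + Bn)·6ⁿ

Characteristic: r² - 12r + 36 = 0, Roots: r = 6 (double root)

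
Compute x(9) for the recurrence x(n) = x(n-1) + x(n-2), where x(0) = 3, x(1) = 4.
Computing the sequence terms:
3, 4, 7, 11, 18, 29, 47, 76, 123, 199

199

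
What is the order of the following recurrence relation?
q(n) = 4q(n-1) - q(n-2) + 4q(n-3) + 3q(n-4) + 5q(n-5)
The order is the largest lag k for which q(n-k) appears. Here the deepest term is q(n-5), so the order is 5.

Order 5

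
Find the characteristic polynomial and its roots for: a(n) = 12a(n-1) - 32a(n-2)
Substitute a(n) = rⁿ and divide through by rⁿ⁻²: r² - 12r + 32 = 0
Factor: (r - 4)(r - 8) = 0, so r = 4, 8.
General solution: a(n) = A·4ⁿ + B·8ⁿ

Characteristic: r² - 12r + 32 = 0, Roots: r = 4, 8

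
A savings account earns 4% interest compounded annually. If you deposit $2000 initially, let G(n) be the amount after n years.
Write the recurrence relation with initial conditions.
Each year the balance grows by 4%, i.e. is multiplied by 1 + 4/100 = 1.04, so G(n) = 1.04 × G(n-1). The initial deposit gives G(0) = 2000.
Unrolling gives the closed form G(n) = 2000 × (1.04)ⁿ.

G(n) = 1.04 × G(n-1), G(0) = 2000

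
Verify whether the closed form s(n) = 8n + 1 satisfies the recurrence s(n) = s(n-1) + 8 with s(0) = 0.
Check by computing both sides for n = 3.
From the recurrence with s(0) = 0:
  s(0) = 0, s(1) = 8, s(2) = 16, s(3) = 24
  so the recurrence gives s(3) = 24.
From the proposed closed form s(n) = 8n + 1:
  s(3) = 25.
The recurrence gives 24 but the closed form gives 25, so the closed form does not satisfy the recurrence.

No, the closed form is incorrect.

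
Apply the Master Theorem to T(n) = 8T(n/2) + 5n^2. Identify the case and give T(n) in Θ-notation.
Master Theorem template: T(n) = a·T(n/b) + f(n).
Here: a=8, b=2, f(n)=5n^2
Compute log_b(a) = log_2(8) = 3.
f(n) = 5n^2 = O(n^(3-ε)) with ε = 1. Case 1: T(n) = Θ(n^log_b(a)) = Θ(n^3).

Case 1: T(n) = Θ(n^3)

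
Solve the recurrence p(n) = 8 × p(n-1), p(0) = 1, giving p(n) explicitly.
Recurrence: p(n) = 8 × p(n-1), initial: p(0) = 1.
Each term is 8 times the previous, so this is geometric with ratio 8. After n steps: p(n) = p(0)·8ⁿ = 8ⁿ.

p(n) = 8ⁿ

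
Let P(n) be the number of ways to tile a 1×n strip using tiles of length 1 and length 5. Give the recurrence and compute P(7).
Condition on the last tile: it has length 1 (leaving a 1×(n-1) strip) or length 5 (leaving a 1×(n-5) strip), so P(n) = P(n-1) + P(n-5) (order-5 linear recurrence).
For 0 ≤ i < 5 only unit tiles fit, so P(i) = 1.
Iterating the recurrence: P(5) = 2, P(6) = 3, P(7) = 4.

P(n) = P(n-1) + P(n-5), with P(i) = 1 for 0 ≤ i < 5; P(7) = 4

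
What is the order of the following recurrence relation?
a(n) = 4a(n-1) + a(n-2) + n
The order is the largest lag k for which a(n-k) appears. Here the deepest term is a(n-2) (the n term is non-homogeneous and does not affect the order), so the order is 2.

Order 2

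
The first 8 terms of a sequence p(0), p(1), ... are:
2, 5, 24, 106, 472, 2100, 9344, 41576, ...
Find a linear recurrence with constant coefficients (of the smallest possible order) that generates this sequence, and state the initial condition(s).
Look for the lowest-order linear relation among consecutive terms.
Observation: p(n) - 4·p(n-1) - (2)·p(n-2) = 0 holds for the shown terms, and no order-1 relation p(n) = α·p(n-1) + β fits.
Check at n=3: 4·24 + (2)·5 = 106. ✓

p(n) = 4p(n-1) + 2p(n-2), p(0) = 2, p(1) = 5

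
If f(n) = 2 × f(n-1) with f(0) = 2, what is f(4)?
Computing step by step:
f(0) = 2
f(1) = 2 × 2 = 4
f(2) = 2 × 4 = 8
f(3) = 2 × 8 = 16
f(4) = 2 × 16 = 32

32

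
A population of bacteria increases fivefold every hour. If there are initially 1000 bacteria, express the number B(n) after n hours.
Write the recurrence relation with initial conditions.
Each hour multiplies the count by 5, so the count after n hours depends only on the count after n-1 hours: B(n) = 5 × B(n-1). The starting count gives B(0) = 1000.
Unrolling n times gives the closed form B(n) = 1000 × 5ⁿ.

B(n) = 5 × B(n-1), B(0) = 1000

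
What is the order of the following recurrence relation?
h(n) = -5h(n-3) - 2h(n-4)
The order is the largest lag k for which h(n-k) appears. Here the deepest term is h(n-4), so the order is 4.

Order 4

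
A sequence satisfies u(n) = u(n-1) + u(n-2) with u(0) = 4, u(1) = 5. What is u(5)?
Computing the sequence terms:
4, 5, 9, 14, 23, 37

37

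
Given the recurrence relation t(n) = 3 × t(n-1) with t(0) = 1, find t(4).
Computing step by step:
t(0) = 1
t(1) = 3 × 1 = 3
t(2) = 3 × 3 = 9
t(3) = 3 × 9 = 27
t(4) = 3 × 27 = 81

81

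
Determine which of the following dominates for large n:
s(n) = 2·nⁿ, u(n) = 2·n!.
Comparing growth rates:
Growth-rate hierarchy: log n ≺ any polynomial ≺ any exponential cⁿ (c>1) ≺ n! ≺ nⁿ.
super-exponential nⁿ dominates factorial asymptotically.

s(n) grows faster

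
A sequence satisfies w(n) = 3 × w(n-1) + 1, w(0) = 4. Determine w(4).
Computing step by step:
w(0) = 4
w(1) = 3 × 4 + 1 = 13
w(2) = 3 × 13 + 1 = 40
w(3) = 3 × 40 + 1 = 121
w(4) = 3 × 121 + 1 = 364

364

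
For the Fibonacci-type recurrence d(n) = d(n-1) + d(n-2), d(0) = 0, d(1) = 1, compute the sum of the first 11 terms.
Computing the sequence terms: 0, 1, 1, 2, 3, 5, 8, 13, 21, 34, 55
Adding these values together:

143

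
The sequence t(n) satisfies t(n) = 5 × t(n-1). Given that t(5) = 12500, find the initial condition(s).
In general t(n) = 5ⁿ · t(0). At n = 5: t(0) = t(5) / 5^5 = 12500 / 3125 = 4.

t(0) = 4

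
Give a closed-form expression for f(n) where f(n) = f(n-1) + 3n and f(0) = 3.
Recurrence: f(n) = f(n-1) + 3n, initial: f(0) = 3.
Telescoping: f(n) = f(0) + 3·Σᵢ₌₁ⁿ i = 3 + 3·n(n+1)/2.

f(n) = 3·n(n+1)/2 + 3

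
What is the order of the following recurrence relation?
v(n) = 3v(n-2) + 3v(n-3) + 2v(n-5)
The order is the largest lag k for which v(n-k) appears. Here the deepest term is v(n-5), so the order is 5.

Order 5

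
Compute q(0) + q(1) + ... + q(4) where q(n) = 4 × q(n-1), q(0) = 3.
Computing the sequence terms: 3, 12, 48, 192, 768
Adding these values together:

1023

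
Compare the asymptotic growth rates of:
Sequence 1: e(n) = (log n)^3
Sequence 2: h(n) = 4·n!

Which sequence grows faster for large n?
Comparing growth rates:
Growth-rate hierarchy: log n ≺ any polynomial ≺ any exponential cⁿ (c>1) ≺ n! ≺ nⁿ.
factorial dominates polylogarithmic (log n)^3 asymptotically.

h(n) grows faster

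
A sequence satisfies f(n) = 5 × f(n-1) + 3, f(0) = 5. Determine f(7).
Computing step by step:
f(0) = 5
f(1) = 5 × 5 + 3 = 28
f(2) = 5 × 28 + 3 = 143
f(3) = 5 × 143 + 3 = 718
f(4) = 5 × 718 + 3 = 3593
f(5) = 5 × 3593 + 3 = 17968
f(6) = 5 × 17968 + 3 = 89843
f(7) = 5 × 89843 + 3 = 449218

449218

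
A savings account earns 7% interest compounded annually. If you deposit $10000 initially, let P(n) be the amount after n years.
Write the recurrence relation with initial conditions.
Each year the balance grows by 7%, i.e. is multiplied by 1 + 7/100 = 1.07, so P(n) = 1.07 × P(n-1). The initial deposit gives P(0) = 10000.
Unrolling gives the closed form P(n) = 10000 × (1.07)ⁿ.

P(n) = 1.07 × P(n-1), P(0) = 10000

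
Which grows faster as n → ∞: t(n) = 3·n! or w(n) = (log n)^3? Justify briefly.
Comparing growth rates:
Growth-rate hierarchy: log n ≺ any polynomial ≺ any exponential cⁿ (c>1) ≺ n! ≺ nⁿ.
factorial dominates polylogarithmic (log n)^3 asymptotically.

t(n) grows faster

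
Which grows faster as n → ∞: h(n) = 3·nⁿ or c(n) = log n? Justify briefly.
Comparing growth rates:
Growth-rate hierarchy: log n ≺ any polynomial ≺ any exponential cⁿ (c>1) ≺ n! ≺ nⁿ.
super-exponential nⁿ dominates logarithmic asymptotically.

h(n) grows faster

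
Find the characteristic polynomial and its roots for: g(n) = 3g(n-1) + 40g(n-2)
Substitute g(n) = rⁿ and divide through by rⁿ⁻²: r² - 3r - 40 = 0
Factor: (r + 5)(r - 8) = 0, so r = -5, 8.
General solution: g(n) = A·(-5)ⁿ + B·8ⁿ

Characteristic: r² - 3r - 40 = 0, Roots: r = -5, 8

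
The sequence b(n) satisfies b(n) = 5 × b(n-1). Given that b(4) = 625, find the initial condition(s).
In general b(n) = 5ⁿ · b(0). At n = 4: b(0) = b(4) / 5^4 = 625 / 625 = 1.

b(0) = 1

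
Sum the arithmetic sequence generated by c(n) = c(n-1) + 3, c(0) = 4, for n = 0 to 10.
Computing the sequence terms: 4, 7, 10, 13, 16, 19, 22, 25, 28, 31, 34
Adding these values together:

209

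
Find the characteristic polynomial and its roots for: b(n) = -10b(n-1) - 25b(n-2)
Substitute b(n) = rⁿ and divide through by rⁿ⁻²: r² + 10r + 25 = 0
Factor: (r + 5)² = 0, so r = -5 (double root).
General solution: b(n) = (A + Bn)·(-5)ⁿ

Characteristic: r² + 10r + 25 = 0, Roots: r = -5 (double root)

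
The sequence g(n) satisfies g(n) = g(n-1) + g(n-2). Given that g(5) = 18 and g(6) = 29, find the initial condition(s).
Work backwards using g(k) = g(k+2) - g(k+1):
g(4) = g(6) - g(5) = 29 - 18 = 11
g(3) = g(5) - g(4) = 18 - 11 = 7
g(2) = g(4) - g(3) = 11 - 7 = 4
g(1) = g(3) - g(2) = 7 - 4 = 3
g(0) = g(2) - g(1) = 4 - 3 = 1

g(0) = 1, g(1) = 3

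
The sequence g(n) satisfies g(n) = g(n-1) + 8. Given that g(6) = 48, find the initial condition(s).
g(6) = g(0) + 6·8, so g(0) = 48 - 48 = 0.

g(0) = 0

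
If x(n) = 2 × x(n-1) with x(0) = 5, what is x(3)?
Computing step by step:
x(0) = 5
x(1) = 2 × 5 = 10
x(2) = 2 × 10 = 20
x(3) = 2 × 20 = 40

40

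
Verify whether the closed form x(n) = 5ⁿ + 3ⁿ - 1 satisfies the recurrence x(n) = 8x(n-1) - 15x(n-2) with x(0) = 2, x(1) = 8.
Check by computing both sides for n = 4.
From the recurrence with x(0) = 2, x(1) = 8:
  x(0) = 2, x(1) = 8, x(2) = 34, x(3) = 152, x(4) = 706
  so the recurrence gives x(4) = 706.
From the proposed closed form x(n) = 5ⁿ + 3ⁿ - 1:
  x(4) = 705.
The recurrence gives 706 but the closed form gives 705, so the closed form does not satisfy the recurrence.

No, the closed form is incorrect.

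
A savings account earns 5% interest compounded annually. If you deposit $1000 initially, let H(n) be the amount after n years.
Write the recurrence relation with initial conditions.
Each year the balance grows by 5%, i.e. is multiplied by 1 + 5/100 = 1.05, so H(n) = 1.05 × H(n-1). The initial deposit gives H(0) = 1000.
Unrolling gives the closed form H(n) = 1000 × (1.05)ⁿ.

H(n) = 1.05 × H(n-1), H(0) = 1000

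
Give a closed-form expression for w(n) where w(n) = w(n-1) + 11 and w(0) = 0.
Recurrence: w(n) = w(n-1) + 11, initial: w(0) = 0.
Each step adds 11, so w(n) = w(0) + 11n = 11n.

w(n) = 11n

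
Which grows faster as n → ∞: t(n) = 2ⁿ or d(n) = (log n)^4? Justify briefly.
Comparing growth rates:
Growth-rate hierarchy: log n ≺ any polynomial ≺ any exponential cⁿ (c>1) ≺ n! ≺ nⁿ.
exponential base 2 dominates polylogarithmic (log n)^4 asymptotically.

t(n) grows faster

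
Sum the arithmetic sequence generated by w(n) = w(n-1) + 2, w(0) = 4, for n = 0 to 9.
Computing the sequence terms: 4, 6, 8, 10, 12, 14, 16, 18, 20, 22
Adding these values together:

130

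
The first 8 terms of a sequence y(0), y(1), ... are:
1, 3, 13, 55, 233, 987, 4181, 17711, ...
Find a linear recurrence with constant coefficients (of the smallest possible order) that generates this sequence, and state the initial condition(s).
Look for the lowest-order linear relation among consecutive terms.
Observation: y(n) - 4·y(n-1) - (1)·y(n-2) = 0 holds for the shown terms, and no order-1 relation y(n) = α·y(n-1) + β fits.
Check at n=3: 4·13 + (1)·3 = 55. ✓

y(n) = 4y(n-1) + y(n-2), y(0) = 1, y(1) = 3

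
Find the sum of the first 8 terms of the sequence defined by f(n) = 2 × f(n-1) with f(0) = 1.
Computing the sequence terms: 1, 2, 4, 8, 16, 32, 64, 128
Adding these values together:

255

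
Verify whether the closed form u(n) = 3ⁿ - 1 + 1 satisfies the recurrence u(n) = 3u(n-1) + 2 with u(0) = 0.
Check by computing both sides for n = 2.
From the recurrence with u(0) = 0:
  u(0) = 0, u(1) = 2, u(2) = 8
  so the recurrence gives u(2) = 8.
From the proposed closed form u(n) = 3ⁿ - 1 + 1:
  u(2) = 9.
The recurrence gives 8 but the closed form gives 9, so the closed form does not satisfy the recurrence.

No, the closed form is incorrect.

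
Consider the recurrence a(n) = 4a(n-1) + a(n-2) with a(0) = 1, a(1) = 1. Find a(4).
Computing the sequence terms:
1, 1, 5, 21, 89

89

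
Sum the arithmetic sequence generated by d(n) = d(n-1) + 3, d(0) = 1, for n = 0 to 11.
Computing the sequence terms: 1, 4, 7, 10, 13, 16, 19, 22, 25, 28, 31, 34
Adding these values together:

210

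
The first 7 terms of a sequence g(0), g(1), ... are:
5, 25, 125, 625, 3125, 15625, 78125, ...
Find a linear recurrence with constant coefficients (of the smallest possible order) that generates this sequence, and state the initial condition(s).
Look for the lowest-order linear relation among consecutive terms.
Observation: each term is 5× the previous.
Check at n=2: 5·25 = 125. ✓

g(n) = 5 × g(n-1), g(0) = 5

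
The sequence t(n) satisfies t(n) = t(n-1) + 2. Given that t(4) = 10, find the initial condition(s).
t(4) = t(0) + 4·2, so t(0) = 10 - 8 = 2.

t(0) = 2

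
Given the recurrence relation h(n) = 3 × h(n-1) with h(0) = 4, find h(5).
Computing step by step:
h(0) = 4
h(1) = 3 × 4 = 12
h(2) = 3 × 12 = 36
h(3) = 3 × 36 = 108
h(4) = 3 × 108 = 324
h(5) = 3 × 324 = 972

972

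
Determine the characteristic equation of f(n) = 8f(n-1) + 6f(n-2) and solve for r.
Substitute f(n) = rⁿ and divide through by rⁿ⁻²: r² - 8r - 6 = 0
Discriminant: 8² + 4·6 = 88, not a perfect square, so by the quadratic formula r = (8 ± √88)/2.
General solution: f(n) = A·r₁ⁿ + B·r₂ⁿ where r₁,r₂ = (8 ± √88)/2

Characteristic: r² - 8r - 6 = 0, Roots: r = (8 ± √88)/2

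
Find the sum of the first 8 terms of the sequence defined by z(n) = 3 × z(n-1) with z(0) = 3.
Computing the sequence terms: 3, 9, 27, 81, 243, 729, 2187, 6561
Adding these values together:

9840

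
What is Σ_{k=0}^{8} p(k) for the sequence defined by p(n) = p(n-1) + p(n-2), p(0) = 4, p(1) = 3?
Computing the sequence terms: 4, 3, 7, 10, 17, 27, 44, 71, 115
Adding these values together:

298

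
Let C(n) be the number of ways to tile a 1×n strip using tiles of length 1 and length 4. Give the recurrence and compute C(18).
Condition on the last tile: it has length 1 (leaving a 1×(n-1) strip) or length 4 (leaving a 1×(n-4) strip), so C(n) = C(n-1) + C(n-4) (order-4 linear recurrence).
For 0 ≤ i < 4 only unit tiles fit, so C(i) = 1.
Iterating the recurrence: C(4) = 2, C(5) = 3, C(6) = 4, C(7) = 5, C(8) = 7, C(9) = 10, C(10) = 14, C(11) = 19, C(12) = 26, C(13) = 36, C(14) = 50, C(15) = 69, C(16) = 95, C(17) = 131, C(18) = 181.

C(n) = C(n-1) + C(n-4), with C(i) = 1 for 0 ≤ i < 4; C(18) = 181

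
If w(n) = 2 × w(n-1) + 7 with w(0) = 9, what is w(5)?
Computing step by step:
w(0) = 9
w(1) = 2 × 9 + 7 = 25
w(2) = 2 × 25 + 7 = 57
w(3) = 2 × 57 + 7 = 121
w(4) = 2 × 121 + 7 = 249
w(5) = 2 × 249 + 7 = 505

505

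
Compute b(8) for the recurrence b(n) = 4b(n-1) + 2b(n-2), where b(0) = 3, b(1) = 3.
Computing the sequence terms:
3, 3, 18, 78, 348, 1548, 6888, 30648, 136368

136368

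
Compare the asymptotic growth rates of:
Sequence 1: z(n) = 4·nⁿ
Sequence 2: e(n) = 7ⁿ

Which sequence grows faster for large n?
Comparing growth rates:
Growth-rate hierarchy: log n ≺ any polynomial ≺ any exponential cⁿ (c>1) ≺ n! ≺ nⁿ.
super-exponential nⁿ dominates exponential base 7 asymptotically.

z(n) grows faster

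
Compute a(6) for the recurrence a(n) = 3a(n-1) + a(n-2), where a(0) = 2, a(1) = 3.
Computing the sequence terms:
2, 3, 11, 36, 119, 393, 1298

1298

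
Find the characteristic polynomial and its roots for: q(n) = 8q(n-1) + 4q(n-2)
Substitute q(n) = rⁿ and divide through by rⁿ⁻²: r² - 8r - 4 = 0
Discriminant: 8² + 4·4 = 80, not a perfect square, so by the quadratic formula r = (8 ± √80)/2.
General solution: q(n) = A·r₁ⁿ + B·r₂ⁿ where r₁,r₂ = (8 ± √80)/2

Characteristic: r² - 8r - 4 = 0, Roots: r = (8 ± √80)/2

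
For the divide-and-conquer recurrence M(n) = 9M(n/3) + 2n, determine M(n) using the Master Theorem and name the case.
Master Theorem template: M(n) = a·M(n/b) + f(n).
Here: a=9, b=3, f(n)=2n
Compute log_b(a) = log_3(9) = 2.
f(n) = 2n = O(n^(2-ε)) with ε = 1. Case 1: M(n) = Θ(n^log_b(a)) = Θ(n^2).

Case 1: M(n) = Θ(n^2)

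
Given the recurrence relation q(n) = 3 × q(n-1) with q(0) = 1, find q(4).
Computing step by step:
q(0) = 1
q(1) = 3 × 1 = 3
q(2) = 3 × 3 = 9
q(3) = 3 × 9 = 27
q(4) = 3 × 27 = 81

81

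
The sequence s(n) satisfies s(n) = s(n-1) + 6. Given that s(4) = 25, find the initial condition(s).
s(4) = s(0) + 4·6, so s(0) = 25 - 24 = 1.

s(0) = 1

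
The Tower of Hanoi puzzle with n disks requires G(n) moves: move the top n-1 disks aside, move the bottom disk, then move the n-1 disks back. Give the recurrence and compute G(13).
Moving n disks = move the top n-1 disks aside (G(n-1) moves) + move the largest disk (1 move) + move the n-1 disks back on top (G(n-1) moves), so G(n) = 2G(n-1) + 1, with G(1) = 1 (a single disk takes one move).
First terms: 1, 3, 7, 15, 31, 63, … — each is one less than a power of 2. Indeed G(n) + 1 = 2(G(n-1) + 1) with G(1) + 1 = 2, so G(n) + 1 = 2ⁿ and G(n) = 2ⁿ - 1.
Hence G(13) = 2^13 - 1 = 8192 - 1 = 8191.

G(n) = 2G(n-1) + 1, G(1) = 1; G(13) = 8191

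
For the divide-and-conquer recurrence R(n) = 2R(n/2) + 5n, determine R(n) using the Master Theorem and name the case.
Master Theorem template: R(n) = a·R(n/b) + f(n).
Here: a=2, b=2, f(n)=5n
Compute log_b(a) = log_2(2) = 1.
f(n) = 5n = Θ(n). Case 2: R(n) = Θ(n log n).

Case 2: R(n) = Θ(n log n)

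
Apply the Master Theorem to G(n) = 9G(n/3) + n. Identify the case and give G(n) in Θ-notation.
Master Theorem template: G(n) = a·G(n/b) + f(n).
Here: a=9, b=3, f(n)=n
Compute log_b(a) = log_3(9) = 2.
f(n) = n = O(n^(2-ε)) with ε = 1. Case 1: G(n) = Θ(n^log_b(a)) = Θ(n^2).

Case 1: G(n) = Θ(n^2)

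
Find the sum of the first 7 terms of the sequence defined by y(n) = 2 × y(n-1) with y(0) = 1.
Computing the sequence terms: 1, 2, 4, 8, 16, 32, 64
Adding these values together:

127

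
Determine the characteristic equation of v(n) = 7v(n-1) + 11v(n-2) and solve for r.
Substitute v(n) = rⁿ and divide through by rⁿ⁻²: r² - 7r - 11 = 0
Discriminant: 7² + 4·11 = 93, not a perfect square, so by the quadratic formula r = (7 ± √93)/2.
General solution: v(n) = A·r₁ⁿ + B·r₂ⁿ where r₁,r₂ = (7 ± √93)/2

Characteristic: r² - 7r - 11 = 0, Roots: r = (7 ± √93)/2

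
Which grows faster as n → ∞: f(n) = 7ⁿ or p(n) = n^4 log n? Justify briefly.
Comparing growth rates:
Growth-rate hierarchy: log n ≺ any polynomial ≺ any exponential cⁿ (c>1) ≺ n! ≺ nⁿ.
exponential base 7 dominates polynomial degree 4 (with log factor) asymptotically.

f(n) grows faster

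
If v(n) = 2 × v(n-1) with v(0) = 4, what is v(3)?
Computing step by step:
v(0) = 4
v(1) = 2 × 4 = 8
v(2) = 2 × 8 = 16
v(3) = 2 × 16 = 32

32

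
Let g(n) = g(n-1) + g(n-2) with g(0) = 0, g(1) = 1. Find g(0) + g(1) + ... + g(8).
Computing the sequence terms: 0, 1, 1, 2, 3, 5, 8, 13, 21
Adding these values together:

54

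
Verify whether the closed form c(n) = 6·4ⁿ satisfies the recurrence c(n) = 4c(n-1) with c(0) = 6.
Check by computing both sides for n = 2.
From the recurrence with c(0) = 6:
  c(0) = 6, c(1) = 24, c(2) = 96
  so the recurrence gives c(2) = 96.
From the proposed closed form c(n) = 6·4ⁿ:
  c(2) = 96.
Both sides give 96 at n = 2, and the initial condition(s) match, so the closed form is consistent.

Yes, the closed form is correct.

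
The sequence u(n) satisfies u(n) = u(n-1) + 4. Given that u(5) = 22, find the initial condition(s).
u(5) = u(0) + 5·4, so u(0) = 22 - 20 = 2.

u(0) = 2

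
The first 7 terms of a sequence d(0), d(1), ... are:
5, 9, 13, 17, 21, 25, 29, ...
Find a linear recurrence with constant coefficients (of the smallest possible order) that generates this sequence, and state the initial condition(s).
Look for the lowest-order linear relation among consecutive terms.
Observation: consecutive differences are constant (= 4).
Check at n=2: 1·9 + 4 = 13. ✓

d(n) = d(n-1) + 4, d(0) = 5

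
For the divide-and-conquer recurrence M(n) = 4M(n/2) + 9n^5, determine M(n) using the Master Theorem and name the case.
Master Theorem template: M(n) = a·M(n/b) + f(n).
Here: a=4, b=2, f(n)=9n^5
Compute log_b(a) = log_2(4) = 2.
f(n) = 9n^5 = Ω(n^(2+ε)) with ε = 3, and the regularity condition holds (a·f(n/b) = (a/b^5)·f(n) with a/b^5 = 2^-3 < 1). Case 3: M(n) = Θ(f(n)) = Θ(n^5).

Case 3: M(n) = Θ(n^5)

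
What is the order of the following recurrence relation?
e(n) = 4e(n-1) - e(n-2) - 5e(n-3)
The order is the largest lag k for which e(n-k) appears. Here the deepest term is e(n-3), so the order is 3.

Order 3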